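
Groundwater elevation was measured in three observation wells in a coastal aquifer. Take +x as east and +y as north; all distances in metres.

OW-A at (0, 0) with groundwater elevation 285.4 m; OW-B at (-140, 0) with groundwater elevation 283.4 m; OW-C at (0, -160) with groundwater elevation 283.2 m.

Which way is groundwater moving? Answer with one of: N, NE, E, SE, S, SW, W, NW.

SW

∂h/∂x = (283.4 − 285.4) / (-140 − 0) = +0.01429
∂h/∂y = (283.2 − 285.4) / (-160 − 0) = +0.01375
Flow = −∇h = (-0.01429 east, -0.01375 north), which points southwest.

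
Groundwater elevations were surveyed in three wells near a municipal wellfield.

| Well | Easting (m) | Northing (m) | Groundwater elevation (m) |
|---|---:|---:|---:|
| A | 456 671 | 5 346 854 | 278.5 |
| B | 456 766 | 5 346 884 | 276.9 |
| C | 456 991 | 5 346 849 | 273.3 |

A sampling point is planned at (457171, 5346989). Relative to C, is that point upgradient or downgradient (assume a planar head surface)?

With h = a·x + b·y + c and A as origin, the differences give:
  95·a + 30·b = -1.6
  320·a + (-5)·b = -5.2
Eliminate b (×(-5) and ×30, subtract): -10075·a = 164.00 → a = ∂h/∂x = -0.01628
Back-substitute: b = ∂h/∂y = -0.001787.
Head at (457171, 5346989) = 278.5 + (-0.01628)·(500) + (-0.001787)·(135) = 270.12 m.
That is lower than the 273.3 m at C, so the point is downgradient.

downgradient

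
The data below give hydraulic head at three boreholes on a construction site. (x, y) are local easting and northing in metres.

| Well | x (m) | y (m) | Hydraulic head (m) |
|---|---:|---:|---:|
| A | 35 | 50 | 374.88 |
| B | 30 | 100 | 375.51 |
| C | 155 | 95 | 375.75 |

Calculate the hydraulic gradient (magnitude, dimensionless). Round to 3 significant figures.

With h = a·x + b·y + c and A as origin, the differences give:
  (-5)·a + 50·b = +0.63
  120·a + 45·b = +0.87
Eliminate b (×45 and ×50, subtract): -6225·a = -15.150 → a = ∂h/∂x = +0.002434
Back-substitute: b = ∂h/∂y = +0.01284.
|∇h| = √(0.002434² + 0.01284²) = 0.01307

0.0131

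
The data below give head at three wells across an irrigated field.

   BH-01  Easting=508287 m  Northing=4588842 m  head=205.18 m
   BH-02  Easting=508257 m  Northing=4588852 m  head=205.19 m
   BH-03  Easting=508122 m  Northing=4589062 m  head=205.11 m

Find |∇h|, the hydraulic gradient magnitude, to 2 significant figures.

Three-point gradient (reference BH-01): Δ to BH-02 = (-30, 10, +0.01), Δ to BH-03 = (-165, 220, -0.07).
∂h/∂x = -0.0005859, ∂h/∂y = -0.0007576 (det = -4950).
|∇h| = √(-0.0005859² + -0.0007576²) = 0.0009577

0.00096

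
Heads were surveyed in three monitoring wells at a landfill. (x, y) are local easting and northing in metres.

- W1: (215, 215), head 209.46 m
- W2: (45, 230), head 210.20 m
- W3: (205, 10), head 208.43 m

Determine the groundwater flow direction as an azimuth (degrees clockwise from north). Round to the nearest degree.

143°

With h = a·x + b·y + c and W1 as origin, the differences give:
  (-170)·a + 15·b = +0.74
  (-10)·a + (-205)·b = -1.03
Eliminate b (×(-205) and ×15, subtract): 35000·a = -136.250 → a = ∂h/∂x = -0.003893
Back-substitute: b = ∂h/∂y = +0.005214.
Flow direction (−∇h) has components (+0.003893 E, -0.005214 N).
Azimuth = atan2(E, N) = atan2(+0.003893, -0.005214) = 143.3° ≈ 143°.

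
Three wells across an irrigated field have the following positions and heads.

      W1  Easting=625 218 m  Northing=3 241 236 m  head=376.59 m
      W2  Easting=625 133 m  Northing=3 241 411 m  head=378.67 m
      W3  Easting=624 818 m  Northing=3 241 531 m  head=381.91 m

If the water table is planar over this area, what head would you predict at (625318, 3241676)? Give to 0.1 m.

Taking W1 as reference: W2−W1 = (-85, 175, +2.08); W3−W1 = (-400, 295, +5.32).
Determinant of the coordinate differences = (-85)·295 − (-400)·175 = 44925.
∂h/∂x = [(+2.08)·295 − (+5.32)·175] / 44925 = -0.007065
∂h/∂y = [(-85)·(+5.32) − (-400)·(+2.08)] / 44925 = +0.008454
h(625318, 3241676) = 376.59 + (-0.007065)·(100) + (+0.008454)·(440) = 376.59 -0.707 +3.720 = 379.603 m.

379.6 m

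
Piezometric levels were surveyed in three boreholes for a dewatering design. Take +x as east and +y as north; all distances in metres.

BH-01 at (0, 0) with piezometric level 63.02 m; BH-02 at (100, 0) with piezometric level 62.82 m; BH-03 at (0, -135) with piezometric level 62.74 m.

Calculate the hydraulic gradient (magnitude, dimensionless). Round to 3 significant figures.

∂h/∂x = (62.82 − 63.02) / (100 − 0) = -0.002000
∂h/∂y = (62.74 − 63.02) / (-135 − 0) = +0.002074
|∇h| = √(-0.002000² + 0.002074²) = 0.002881

0.00288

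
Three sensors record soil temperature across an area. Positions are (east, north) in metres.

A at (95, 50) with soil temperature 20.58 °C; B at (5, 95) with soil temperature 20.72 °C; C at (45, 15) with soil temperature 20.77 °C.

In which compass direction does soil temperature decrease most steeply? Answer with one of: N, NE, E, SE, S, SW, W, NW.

With T = a·x + b·y + c and A as origin, the differences give:
  (-90)·a + 45·b = +0.14
  (-50)·a + (-35)·b = +0.19
Eliminate b (×(-35) and ×45, subtract): 5400·a = -13.450 → a = ∂T/∂x = -0.002491
Back-substitute: b = ∂T/∂y = -0.001870.
Steepest decrease is along −∇f = (+0.002491 E, +0.001870 N) → northeast.

NE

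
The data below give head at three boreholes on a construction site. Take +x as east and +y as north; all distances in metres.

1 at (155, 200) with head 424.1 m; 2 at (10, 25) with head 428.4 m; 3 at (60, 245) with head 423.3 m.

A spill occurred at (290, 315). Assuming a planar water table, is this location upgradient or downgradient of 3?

downgradient

With h = a·x + b·y + c and 1 as origin, the differences give:
  (-145)·a + (-175)·b = +4.3
  (-95)·a + 45·b = -0.8
Eliminate b (×45 and ×(-175), subtract): -23150·a = 53.50 → a = ∂h/∂x = -0.002311
Back-substitute: b = ∂h/∂y = -0.02266.
Head at (290, 315) = 424.1 + (-0.002311)·(135) + (-0.02266)·(115) = 421.18 m.
That is lower than the 423.3 m at 3, so the point is downgradient.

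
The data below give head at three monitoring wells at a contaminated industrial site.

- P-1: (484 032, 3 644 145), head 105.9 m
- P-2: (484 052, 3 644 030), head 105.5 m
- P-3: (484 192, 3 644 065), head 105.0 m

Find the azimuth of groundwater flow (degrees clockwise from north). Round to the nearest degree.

123°

Taking P-1 as reference: P-2−P-1 = (20, -115, -0.4); P-3−P-1 = (160, -80, -0.9).
Determinant of the coordinate differences = 20·(-80) − 160·(-115) = 16800.
∂h/∂x = [(-0.4)·(-80) − (-0.9)·(-115)] / 16800 = -0.004256
∂h/∂y = [20·(-0.9) − 160·(-0.4)] / 16800 = +0.002738
Flow direction (−∇h) has components (+0.004256 E, -0.002738 N).
Azimuth = atan2(E, N) = atan2(+0.004256, -0.002738) = 122.8° ≈ 123°.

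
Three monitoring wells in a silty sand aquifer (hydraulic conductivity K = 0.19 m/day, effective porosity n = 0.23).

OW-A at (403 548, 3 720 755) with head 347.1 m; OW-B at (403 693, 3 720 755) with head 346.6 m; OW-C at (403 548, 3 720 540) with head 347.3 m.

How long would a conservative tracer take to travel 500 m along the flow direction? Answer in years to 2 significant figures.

∂h/∂x = (346.6 − 347.1) / (403693 − 403548) = -0.003448
∂h/∂y = (347.3 − 347.1) / (3720540 − 3720755) = -0.0009302
|∇h| = √(-0.003448² + -0.0009302²) = 0.003571
Seepage velocity v = K·i/n = 0.19 × 0.003571 / 0.23 = 0.00295 m/day.
t = 500 / 0.00295 = 1.695e+05 days = 464 years.

460 years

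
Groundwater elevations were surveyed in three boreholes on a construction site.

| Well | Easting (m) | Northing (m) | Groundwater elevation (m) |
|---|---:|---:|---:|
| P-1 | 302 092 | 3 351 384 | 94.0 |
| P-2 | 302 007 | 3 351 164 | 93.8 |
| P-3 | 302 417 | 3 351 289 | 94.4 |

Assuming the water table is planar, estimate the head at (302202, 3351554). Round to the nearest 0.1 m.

With h = a·x + b·y + c and P-1 as origin, the differences give:
  (-85)·a + (-220)·b = -0.2
  325·a + (-95)·b = +0.4
Eliminate b (×(-95) and ×(-220), subtract): 79575·a = 107.00 → a = ∂h/∂x = +0.001345
Back-substitute: b = ∂h/∂y = +0.0003896.
h(302202, 3351554) = 94.0 + (+0.001345)·(110) + (+0.0003896)·(170) = 94.0 +0.148 +0.066 = 94.214 m.

94.2 m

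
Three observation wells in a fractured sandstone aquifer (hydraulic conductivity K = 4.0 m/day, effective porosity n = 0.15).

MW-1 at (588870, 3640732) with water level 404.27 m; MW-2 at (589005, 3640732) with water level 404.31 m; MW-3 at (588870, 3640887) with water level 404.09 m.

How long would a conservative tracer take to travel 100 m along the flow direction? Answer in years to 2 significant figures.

∂h/∂x = (404.31 − 404.27) / (589005 − 588870) = +0.0002963
∂h/∂y = (404.09 − 404.27) / (3640887 − 3640732) = -0.001161
|∇h| = √(0.0002963² + -0.001161²) = 0.001198
Seepage velocity v = K·i/n = 4.0 × 0.001198 / 0.15 = 0.03195 m/day.
t = 100 / 0.03195 = 3130 days = 8.57 years.

8.6 years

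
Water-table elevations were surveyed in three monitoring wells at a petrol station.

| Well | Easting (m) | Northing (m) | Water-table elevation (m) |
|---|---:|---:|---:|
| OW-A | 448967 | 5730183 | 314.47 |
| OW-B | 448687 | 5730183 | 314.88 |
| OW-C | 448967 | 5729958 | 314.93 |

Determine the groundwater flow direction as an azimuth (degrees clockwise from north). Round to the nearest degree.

036°

∂h/∂x = (314.88 − 314.47) / (448687 − 448967) = -0.001464
∂h/∂y = (314.93 − 314.47) / (5729958 − 5730183) = -0.002044
Flow direction (−∇h) has components (+0.001464 E, +0.002044 N).
Azimuth = atan2(E, N) = atan2(+0.001464, +0.002044) = 35.6° ≈ 036°.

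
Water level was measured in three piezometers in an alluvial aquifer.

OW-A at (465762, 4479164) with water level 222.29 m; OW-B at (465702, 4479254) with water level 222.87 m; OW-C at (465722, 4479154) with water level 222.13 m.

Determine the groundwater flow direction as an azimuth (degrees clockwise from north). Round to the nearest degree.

195°

Differences from OW-A: to OW-B (Δx, Δy, Δh) = (-60, 90, +0.58); to OW-C = (-40, -10, -0.16).
Determinant of the coordinate differences = (-60)·(-10) − (-40)·90 = 4200.
∂h/∂x = [(+0.58)·(-10) − (-0.16)·90] / 4200 = +0.002048
∂h/∂y = [(-60)·(-0.16) − (-40)·(+0.58)] / 4200 = +0.007810
Flow direction (−∇h) has components (-0.002048 E, -0.007810 N).
Azimuth = atan2(E, N) = atan2(-0.002048, -0.007810) = 194.7° ≈ 195°.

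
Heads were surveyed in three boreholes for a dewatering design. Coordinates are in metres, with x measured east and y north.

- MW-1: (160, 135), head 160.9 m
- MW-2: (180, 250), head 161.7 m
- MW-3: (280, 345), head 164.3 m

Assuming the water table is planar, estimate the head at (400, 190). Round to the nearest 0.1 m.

With h = a·x + b·y + c and MW-1 as origin, the differences give:
  20·a + 115·b = +0.8
  120·a + 210·b = +3.4
Eliminate b (×210 and ×115, subtract): -9600·a = -223.00 → a = ∂h/∂x = +0.02323
Back-substitute: b = ∂h/∂y = +0.002917.
h(400, 190) = 160.9 + (+0.02323)·(240) + (+0.002917)·(55) = 160.9 +5.575 +0.160 = 166.635 m.

166.6 m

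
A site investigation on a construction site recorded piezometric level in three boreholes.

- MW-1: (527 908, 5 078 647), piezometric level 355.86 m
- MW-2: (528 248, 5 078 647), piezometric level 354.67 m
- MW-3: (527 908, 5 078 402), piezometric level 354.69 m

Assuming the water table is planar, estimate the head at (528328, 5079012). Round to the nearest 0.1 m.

356.1 m

∂h/∂x = (354.67 − 355.86) / (528248 − 527908) = -0.003500
∂h/∂y = (354.69 − 355.86) / (5078402 − 5078647) = +0.004776
h(528328, 5079012) = 355.86 + (-0.003500)·(420) + (+0.004776)·(365) = 355.86 -1.470 +1.743 = 356.133 m.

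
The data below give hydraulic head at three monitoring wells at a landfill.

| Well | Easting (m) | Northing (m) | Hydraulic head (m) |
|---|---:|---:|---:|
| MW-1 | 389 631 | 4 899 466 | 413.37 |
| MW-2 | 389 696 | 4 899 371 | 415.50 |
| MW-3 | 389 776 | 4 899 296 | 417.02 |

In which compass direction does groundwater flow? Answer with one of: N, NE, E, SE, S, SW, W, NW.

N

Differences from MW-1: to MW-2 (Δx, Δy, Δh) = (65, -95, +2.13); to MW-3 = (145, -170, +3.65).
Solve a·Δx + b·Δy = Δh: det = 65·(-170) − 145·(-95) = 2725.
∂h/∂x = [(+2.13)·(-170) − (+3.65)·(-95)] / 2725 = -0.005633
∂h/∂y = [65·(+3.65) − 145·(+2.13)] / 2725 = -0.02628
Flow = −∇h = (+0.005633 east, +0.02628 north), which points north.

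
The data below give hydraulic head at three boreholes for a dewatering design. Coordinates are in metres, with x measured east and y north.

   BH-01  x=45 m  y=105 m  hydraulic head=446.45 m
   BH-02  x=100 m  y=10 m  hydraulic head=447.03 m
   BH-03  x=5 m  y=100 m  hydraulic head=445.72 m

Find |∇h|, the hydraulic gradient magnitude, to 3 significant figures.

0.0182

Three-point gradient (reference BH-01): Δ to BH-02 = (55, -95, +0.58), Δ to BH-03 = (-40, -5, -0.73).
∂h/∂x = +0.01773, ∂h/∂y = +0.004160 (det = -4075).
|∇h| = √(0.01773² + 0.004160²) = 0.01821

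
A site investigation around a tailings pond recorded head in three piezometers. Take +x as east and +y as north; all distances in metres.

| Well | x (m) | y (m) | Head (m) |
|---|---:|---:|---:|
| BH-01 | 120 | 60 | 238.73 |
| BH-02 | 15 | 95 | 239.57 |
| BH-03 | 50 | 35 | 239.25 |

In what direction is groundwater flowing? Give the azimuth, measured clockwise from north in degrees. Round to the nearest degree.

096°

Taking BH-01 as reference: BH-02−BH-01 = (-105, 35, +0.84); BH-03−BH-01 = (-70, -25, +0.52).
Determinant of the coordinate differences = (-105)·(-25) − (-70)·35 = 5075.
∂h/∂x = [(+0.84)·(-25) − (+0.52)·35] / 5075 = -0.007724
∂h/∂y = [(-105)·(+0.52) − (-70)·(+0.84)] / 5075 = +0.0008276
Flow direction (−∇h) has components (+0.007724 E, -0.0008276 N).
Azimuth = atan2(E, N) = atan2(+0.007724, -0.0008276) = 96.1° ≈ 096°.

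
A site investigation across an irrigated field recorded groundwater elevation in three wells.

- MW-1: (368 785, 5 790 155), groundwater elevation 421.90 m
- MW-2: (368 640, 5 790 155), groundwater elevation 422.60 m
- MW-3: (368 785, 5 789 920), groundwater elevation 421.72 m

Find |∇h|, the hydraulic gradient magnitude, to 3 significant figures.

∂h/∂x = (422.60 − 421.90) / (368640 − 368785) = -0.004828
∂h/∂y = (421.72 − 421.90) / (5789920 − 5790155) = +0.0007660
|∇h| = √(-0.004828² + 0.0007660²) = 0.004888

0.00489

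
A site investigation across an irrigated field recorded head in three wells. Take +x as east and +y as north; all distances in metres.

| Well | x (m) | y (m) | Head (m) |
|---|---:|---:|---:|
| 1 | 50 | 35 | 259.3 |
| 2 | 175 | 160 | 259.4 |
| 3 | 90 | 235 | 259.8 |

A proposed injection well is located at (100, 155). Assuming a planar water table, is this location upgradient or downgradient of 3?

downgradient

Differences from 1: to 2 (Δx, Δy, Δh) = (125, 125, +0.1); to 3 = (40, 200, +0.5).
Solve a·Δx + b·Δy = Δh: det = 125·200 − 40·125 = 20000.
∂h/∂x = [(+0.1)·200 − (+0.5)·125] / 20000 = -0.002125
∂h/∂y = [125·(+0.5) − 40·(+0.1)] / 20000 = +0.002925
Head at (100, 155) = 259.3 + (-0.002125)·(50) + (+0.002925)·(120) = 259.54 m.
That is lower than the 259.8 m at 3, so the point is downgradient.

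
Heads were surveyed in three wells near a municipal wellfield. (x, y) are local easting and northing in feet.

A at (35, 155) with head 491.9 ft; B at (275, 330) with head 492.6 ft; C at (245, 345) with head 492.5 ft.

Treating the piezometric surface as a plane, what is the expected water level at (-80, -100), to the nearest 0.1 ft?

491.6 ft

Taking A as reference: B−A = (240, 175, +0.7); C−A = (210, 190, +0.6).
Solve a·Δx + b·Δy = Δh: det = 240·190 − 210·175 = 8850.
∂h/∂x = [(+0.7)·190 − (+0.6)·175] / 8850 = +0.003164
∂h/∂y = [240·(+0.6) − 210·(+0.7)] / 8850 = -0.0003390
h(-80, -100) = 491.9 + (+0.003164)·(-115) + (-0.0003390)·(-255) = 491.9 -0.364 +0.086 = 491.623 ft.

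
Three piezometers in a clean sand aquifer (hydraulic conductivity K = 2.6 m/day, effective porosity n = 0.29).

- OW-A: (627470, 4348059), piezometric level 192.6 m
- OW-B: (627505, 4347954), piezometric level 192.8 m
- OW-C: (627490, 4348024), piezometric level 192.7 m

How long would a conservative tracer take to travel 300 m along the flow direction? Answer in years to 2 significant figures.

23 years

With h = a·x + b·y + c and OW-A as origin, the differences give:
  35·a + (-105)·b = +0.2
  20·a + (-35)·b = +0.1
Eliminate b (×(-35) and ×(-105), subtract): 875·a = 3.50 → a = ∂h/∂x = +0.004000
Back-substitute: b = ∂h/∂y = -0.0005714.
|∇h| = √(0.004000² + -0.0005714²) = 0.004041
Seepage velocity v = K·i/n = 2.6 × 0.004041 / 0.29 = 0.03623 m/day.
t = 300 / 0.03623 = 8280 days = 22.7 years.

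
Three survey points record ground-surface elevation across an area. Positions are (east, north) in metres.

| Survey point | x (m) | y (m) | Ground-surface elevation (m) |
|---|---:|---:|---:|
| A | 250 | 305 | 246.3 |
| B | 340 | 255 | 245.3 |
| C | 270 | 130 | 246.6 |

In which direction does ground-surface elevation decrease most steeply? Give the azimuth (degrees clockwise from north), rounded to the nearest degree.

076°

Differences from A: to B (Δx, Δy, Δh) = (90, -50, -1.0); to C = (20, -175, +0.3).
Determinant of the coordinate differences = 90·(-175) − 20·(-50) = -14750.
∂z/∂x = [(-1.0)·(-175) − (+0.3)·(-50)] / -14750 = -0.01288
∂z/∂y = [90·(+0.3) − 20·(-1.0)] / -14750 = -0.003186
Steepest decrease is along −∇f: components (+0.01288 E, +0.003186 N).
Azimuth = atan2(+0.01288, +0.003186) = 76.1° ≈ 076°.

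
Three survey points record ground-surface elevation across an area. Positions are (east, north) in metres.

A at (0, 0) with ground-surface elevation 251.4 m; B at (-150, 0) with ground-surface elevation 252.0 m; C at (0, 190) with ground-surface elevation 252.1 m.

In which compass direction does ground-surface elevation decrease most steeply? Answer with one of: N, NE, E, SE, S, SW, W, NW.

SE

∂z/∂x = (252.0 − 251.4) / (-150 − 0) = -0.004000
∂z/∂y = (252.1 − 251.4) / (190 − 0) = +0.003684
Steepest decrease is along −∇f = (+0.004000 E, -0.003684 N) → southeast.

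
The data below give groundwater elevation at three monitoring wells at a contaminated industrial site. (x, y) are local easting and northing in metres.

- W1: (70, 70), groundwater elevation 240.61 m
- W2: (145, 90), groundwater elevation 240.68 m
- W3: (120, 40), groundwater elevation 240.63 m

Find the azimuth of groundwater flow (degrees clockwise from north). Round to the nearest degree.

Differences from W1: to W2 (Δx, Δy, Δh) = (75, 20, +0.07); to W3 = (50, -30, +0.02).
Determinant of the coordinate differences = 75·(-30) − 50·20 = -3250.
∂h/∂x = [(+0.07)·(-30) − (+0.02)·20] / -3250 = +0.0007692
∂h/∂y = [75·(+0.02) − 50·(+0.07)] / -3250 = +0.0006154
Flow direction (−∇h) has components (-0.0007692 E, -0.0006154 N).
Azimuth = atan2(E, N) = atan2(-0.0007692, -0.0006154) = 231.3° ≈ 231°.

231°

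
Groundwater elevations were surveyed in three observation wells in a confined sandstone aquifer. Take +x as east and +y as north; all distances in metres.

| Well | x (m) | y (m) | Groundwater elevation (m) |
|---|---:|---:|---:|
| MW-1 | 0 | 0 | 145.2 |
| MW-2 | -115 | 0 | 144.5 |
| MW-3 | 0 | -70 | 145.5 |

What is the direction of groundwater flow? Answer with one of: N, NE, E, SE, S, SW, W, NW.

NW

∂h/∂x = (144.5 − 145.2) / (-115 − 0) = +0.006087
∂h/∂y = (145.5 − 145.2) / (-70 − 0) = -0.004286
Flow = −∇h = (-0.006087 east, +0.004286 north), which points northwest.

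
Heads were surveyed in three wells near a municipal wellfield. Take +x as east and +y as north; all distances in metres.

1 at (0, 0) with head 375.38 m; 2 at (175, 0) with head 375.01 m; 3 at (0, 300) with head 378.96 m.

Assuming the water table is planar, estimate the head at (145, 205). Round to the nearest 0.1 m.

∂h/∂x = (375.01 − 375.38) / (175 − 0) = -0.002114
∂h/∂y = (378.96 − 375.38) / (300 − 0) = +0.01193
h(145, 205) = 375.38 + (-0.002114)·(145) + (+0.01193)·(205) = 375.38 -0.307 +2.446 = 377.520 m.

377.5 m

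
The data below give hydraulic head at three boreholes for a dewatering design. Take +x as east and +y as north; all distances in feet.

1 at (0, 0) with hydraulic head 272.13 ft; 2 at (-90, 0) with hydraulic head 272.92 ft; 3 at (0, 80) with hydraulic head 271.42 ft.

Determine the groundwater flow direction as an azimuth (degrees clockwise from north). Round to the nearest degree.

∂h/∂x = (272.92 − 272.13) / (-90 − 0) = -0.008778
∂h/∂y = (271.42 − 272.13) / (80 − 0) = -0.008875
Flow direction (−∇h) has components (+0.008778 E, +0.008875 N).
Azimuth = atan2(E, N) = atan2(+0.008778, +0.008875) = 44.7° ≈ 045°.

045°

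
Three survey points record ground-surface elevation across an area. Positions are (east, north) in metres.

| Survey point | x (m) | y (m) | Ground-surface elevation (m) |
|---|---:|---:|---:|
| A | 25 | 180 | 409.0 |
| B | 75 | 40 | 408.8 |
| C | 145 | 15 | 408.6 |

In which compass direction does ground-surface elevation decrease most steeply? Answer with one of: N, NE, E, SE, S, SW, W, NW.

Three-point gradient (reference A): Δ to B = (50, -140, -0.2), Δ to C = (120, -165, -0.4).
∂z/∂x = -0.002690, ∂z/∂y = +0.0004678 (det = 8550).
Steepest decrease is along −∇f = (+0.002690 E, -0.0004678 N) → east.

E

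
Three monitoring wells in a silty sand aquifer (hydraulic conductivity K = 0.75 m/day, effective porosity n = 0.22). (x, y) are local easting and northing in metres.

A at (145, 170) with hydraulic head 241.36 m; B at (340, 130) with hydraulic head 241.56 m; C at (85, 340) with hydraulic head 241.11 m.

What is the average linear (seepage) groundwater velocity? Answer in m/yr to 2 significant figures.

With h = a·x + b·y + c and A as origin, the differences give:
  195·a + (-40)·b = +0.20
  (-60)·a + 170·b = -0.25
Eliminate b (×170 and ×(-40), subtract): 30750·a = 24.000 → a = ∂h/∂x = +0.0007805
Back-substitute: b = ∂h/∂y = -0.001195.
|∇h| = √(0.0007805² + -0.001195²) = 0.001427
Seepage velocity v = K·i/n = 0.75 × 0.001427 / 0.22 = 0.004865 m/day = 1.777 m/yr.

1.8 m/yr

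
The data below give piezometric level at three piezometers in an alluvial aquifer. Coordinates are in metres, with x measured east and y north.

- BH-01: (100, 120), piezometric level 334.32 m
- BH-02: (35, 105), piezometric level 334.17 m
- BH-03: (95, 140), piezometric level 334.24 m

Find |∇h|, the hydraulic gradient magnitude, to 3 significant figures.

With h = a·x + b·y + c and BH-01 as origin, the differences give:
  (-65)·a + (-15)·b = -0.15
  (-5)·a + 20·b = -0.08
Eliminate b (×20 and ×(-15), subtract): -1375·a = -4.200 → a = ∂h/∂x = +0.003055
Back-substitute: b = ∂h/∂y = -0.003236.
|∇h| = √(0.003055² + -0.003236²) = 0.00445

0.00445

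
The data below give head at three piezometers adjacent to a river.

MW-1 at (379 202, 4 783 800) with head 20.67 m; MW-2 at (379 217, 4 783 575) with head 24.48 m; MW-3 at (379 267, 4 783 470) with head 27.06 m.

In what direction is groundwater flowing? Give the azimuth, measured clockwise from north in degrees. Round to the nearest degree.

310°

Differences from MW-1: to MW-2 (Δx, Δy, Δh) = (15, -225, +3.81); to MW-3 = (65, -330, +6.39).
Determinant of the coordinate differences = 15·(-330) − 65·(-225) = 9675.
∂h/∂x = [(+3.81)·(-330) − (+6.39)·(-225)] / 9675 = +0.01865
∂h/∂y = [15·(+6.39) − 65·(+3.81)] / 9675 = -0.01569
Flow direction (−∇h) has components (-0.01865 E, +0.01569 N).
Azimuth = atan2(E, N) = atan2(-0.01865, +0.01569) = 310.1° ≈ 310°.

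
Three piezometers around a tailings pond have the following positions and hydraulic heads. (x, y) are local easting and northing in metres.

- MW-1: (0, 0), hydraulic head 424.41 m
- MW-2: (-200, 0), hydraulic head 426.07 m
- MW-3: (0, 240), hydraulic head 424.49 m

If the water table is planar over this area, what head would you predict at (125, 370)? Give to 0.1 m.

423.5 m

∂h/∂x = (426.07 − 424.41) / (-200 − 0) = -0.008300
∂h/∂y = (424.49 − 424.41) / (240 − 0) = +0.0003333
h(125, 370) = 424.41 + (-0.008300)·(125) + (+0.0003333)·(370) = 424.41 -1.037 +0.123 = 423.496 m.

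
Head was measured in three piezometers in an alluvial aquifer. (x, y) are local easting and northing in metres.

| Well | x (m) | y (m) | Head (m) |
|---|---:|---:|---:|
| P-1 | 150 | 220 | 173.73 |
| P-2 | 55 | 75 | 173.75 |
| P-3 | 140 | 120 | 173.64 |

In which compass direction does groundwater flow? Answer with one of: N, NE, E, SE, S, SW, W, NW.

SE

Differences from P-1: to P-2 (Δx, Δy, Δh) = (-95, -145, +0.02); to P-3 = (-10, -100, -0.09).
Solve a·Δx + b·Δy = Δh: det = (-95)·(-100) − (-10)·(-145) = 8050.
∂h/∂x = [(+0.02)·(-100) − (-0.09)·(-145)] / 8050 = -0.001870
∂h/∂y = [(-95)·(-0.09) − (-10)·(+0.02)] / 8050 = +0.001087
Flow = −∇h = (+0.001870 east, -0.001087 north), which points southeast.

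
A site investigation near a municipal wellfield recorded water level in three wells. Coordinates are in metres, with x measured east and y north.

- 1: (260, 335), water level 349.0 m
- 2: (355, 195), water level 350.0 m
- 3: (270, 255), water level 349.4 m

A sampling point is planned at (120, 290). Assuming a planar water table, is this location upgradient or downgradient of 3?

Differences from 1: to 2 (Δx, Δy, Δh) = (95, -140, +1.0); to 3 = (10, -80, +0.4).
Determinant of the coordinate differences = 95·(-80) − 10·(-140) = -6200.
∂h/∂x = [(+1.0)·(-80) − (+0.4)·(-140)] / -6200 = +0.003871
∂h/∂y = [95·(+0.4) − 10·(+1.0)] / -6200 = -0.004516
Head at (120, 290) = 349.0 + (+0.003871)·(-140) + (-0.004516)·(-45) = 348.66 m.
That is lower than the 349.4 m at 3, so the point is downgradient.

downgradient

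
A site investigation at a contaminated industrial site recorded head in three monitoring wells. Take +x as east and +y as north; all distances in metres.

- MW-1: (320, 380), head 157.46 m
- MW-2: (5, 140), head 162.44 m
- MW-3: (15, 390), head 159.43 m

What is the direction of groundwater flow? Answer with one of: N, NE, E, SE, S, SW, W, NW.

Differences from MW-1: to MW-2 (Δx, Δy, Δh) = (-315, -240, +4.98); to MW-3 = (-305, 10, +1.97).
Determinant of the coordinate differences = (-315)·10 − (-305)·(-240) = -76350.
∂h/∂x = [(+4.98)·10 − (+1.97)·(-240)] / -76350 = -0.006845
∂h/∂y = [(-315)·(+1.97) − (-305)·(+4.98)] / -76350 = -0.01177
Flow = −∇h = (+0.006845 east, +0.01177 north), which points northeast.

NE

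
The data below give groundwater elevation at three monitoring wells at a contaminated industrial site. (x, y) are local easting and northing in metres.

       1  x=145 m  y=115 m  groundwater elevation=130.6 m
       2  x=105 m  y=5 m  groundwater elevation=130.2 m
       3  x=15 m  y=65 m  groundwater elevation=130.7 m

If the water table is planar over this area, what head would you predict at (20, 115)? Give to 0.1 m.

Differences from 1: to 2 (Δx, Δy, Δh) = (-40, -110, -0.4); to 3 = (-130, -50, +0.1).
Determinant of the coordinate differences = (-40)·(-50) − (-130)·(-110) = -12300.
∂h/∂x = [(-0.4)·(-50) − (+0.1)·(-110)] / -12300 = -0.002520
∂h/∂y = [(-40)·(+0.1) − (-130)·(-0.4)] / -12300 = +0.004553
h(20, 115) = 130.6 + (-0.002520)·(-125) + (+0.004553)·(0) = 130.6 +0.315 +0.000 = 130.915 m.

130.9 m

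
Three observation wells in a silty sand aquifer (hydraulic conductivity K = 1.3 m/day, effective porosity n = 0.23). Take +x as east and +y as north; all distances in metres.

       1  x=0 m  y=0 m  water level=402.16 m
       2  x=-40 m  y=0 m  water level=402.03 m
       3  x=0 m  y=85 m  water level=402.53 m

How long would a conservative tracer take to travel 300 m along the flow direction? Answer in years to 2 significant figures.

27 years

∂h/∂x = (402.03 − 402.16) / (-40 − 0) = +0.003250
∂h/∂y = (402.53 − 402.16) / (85 − 0) = +0.004353
|∇h| = √(0.003250² + 0.004353²) = 0.005432
Seepage velocity v = K·i/n = 1.3 × 0.005432 / 0.23 = 0.0307 m/day.
t = 300 / 0.0307 = 9772 days = 26.8 years.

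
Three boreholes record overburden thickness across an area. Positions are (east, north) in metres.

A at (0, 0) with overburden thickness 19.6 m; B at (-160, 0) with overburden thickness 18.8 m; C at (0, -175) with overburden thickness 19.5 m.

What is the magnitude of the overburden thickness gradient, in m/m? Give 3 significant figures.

0.00503 m/m

∂d/∂x = (18.8 − 19.6) / (-160 − 0) = +0.005000
∂d/∂y = (19.5 − 19.6) / (-175 − 0) = +0.0005714
|∇f| = √(0.005000² + 0.0005714²) = 0.005033 m/m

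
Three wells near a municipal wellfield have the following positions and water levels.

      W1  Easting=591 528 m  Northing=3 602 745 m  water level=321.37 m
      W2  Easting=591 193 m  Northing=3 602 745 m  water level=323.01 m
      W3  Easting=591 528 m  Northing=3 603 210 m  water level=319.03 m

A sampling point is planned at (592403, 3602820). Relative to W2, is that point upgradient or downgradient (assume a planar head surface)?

downgradient

∂h/∂x = (323.01 − 321.37) / (591193 − 591528) = -0.004896
∂h/∂y = (319.03 − 321.37) / (3603210 − 3602745) = -0.005032
Head at (592403, 3602820) = 321.37 + (-0.004896)·(875) + (-0.005032)·(75) = 316.71 m.
That is lower than the 323.01 m at W2, so the point is downgradient.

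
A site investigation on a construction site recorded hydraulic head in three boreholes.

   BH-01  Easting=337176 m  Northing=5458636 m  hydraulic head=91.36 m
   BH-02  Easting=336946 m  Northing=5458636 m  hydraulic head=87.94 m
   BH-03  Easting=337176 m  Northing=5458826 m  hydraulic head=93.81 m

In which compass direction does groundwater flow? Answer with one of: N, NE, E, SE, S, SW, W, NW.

SW

∂h/∂x = (87.94 − 91.36) / (336946 − 337176) = +0.01487
∂h/∂y = (93.81 − 91.36) / (5458826 − 5458636) = +0.01289
Flow = −∇h = (-0.01487 east, -0.01289 north), which points southwest.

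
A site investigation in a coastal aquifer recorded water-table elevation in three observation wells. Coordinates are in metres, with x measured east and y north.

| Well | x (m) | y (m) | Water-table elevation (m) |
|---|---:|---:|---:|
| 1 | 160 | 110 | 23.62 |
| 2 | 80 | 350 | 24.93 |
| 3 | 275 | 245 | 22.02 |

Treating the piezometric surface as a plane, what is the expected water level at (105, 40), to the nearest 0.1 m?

Three-point gradient (reference 1): Δ to 2 = (-80, 240, +1.31), Δ to 3 = (115, 135, -1.60).
∂h/∂x = -0.01461, ∂h/∂y = +0.0005898 (det = -38400).
h(105, 40) = 23.62 + (-0.01461)·(-55) + (+0.0005898)·(-70) = 23.62 +0.803 -0.041 = 24.382 m.

24.4 m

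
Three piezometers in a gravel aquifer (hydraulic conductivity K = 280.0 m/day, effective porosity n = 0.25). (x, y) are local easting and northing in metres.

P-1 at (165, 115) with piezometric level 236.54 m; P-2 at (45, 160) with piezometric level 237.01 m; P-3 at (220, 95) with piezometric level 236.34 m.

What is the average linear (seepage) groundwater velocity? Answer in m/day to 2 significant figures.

Differences from P-1: to P-2 (Δx, Δy, Δh) = (-120, 45, +0.47); to P-3 = (55, -20, -0.20).
Determinant of the coordinate differences = (-120)·(-20) − 55·45 = -75.
∂h/∂x = [(+0.47)·(-20) − (-0.20)·45] / -75 = +0.005333
∂h/∂y = [(-120)·(-0.20) − 55·(+0.47)] / -75 = +0.02467
|∇h| = √(0.005333² + 0.02467²) = 0.02524
Seepage velocity v = K·i/n = 280.0 × 0.02524 / 0.25 = 28.27 m/day.

28 m/day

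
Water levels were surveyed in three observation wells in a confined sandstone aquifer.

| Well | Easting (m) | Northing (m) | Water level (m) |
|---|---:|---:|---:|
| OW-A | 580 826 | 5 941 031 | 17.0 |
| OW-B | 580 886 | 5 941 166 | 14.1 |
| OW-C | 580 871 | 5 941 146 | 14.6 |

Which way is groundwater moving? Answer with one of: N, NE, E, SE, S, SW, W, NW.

NE

With h = a·x + b·y + c and OW-A as origin, the differences give:
  60·a + 135·b = -2.9
  45·a + 115·b = -2.4
Eliminate b (×115 and ×135, subtract): 825·a = -9.50 → a = ∂h/∂x = -0.01152
Back-substitute: b = ∂h/∂y = -0.01636.
Flow = −∇h = (+0.01152 east, +0.01636 north), which points northeast.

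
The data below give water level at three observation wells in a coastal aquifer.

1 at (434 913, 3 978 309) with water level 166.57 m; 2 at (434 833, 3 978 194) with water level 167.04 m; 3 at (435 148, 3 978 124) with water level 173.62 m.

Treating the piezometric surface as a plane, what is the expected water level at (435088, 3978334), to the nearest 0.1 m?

169.2 m

Taking 1 as reference: 2−1 = (-80, -115, +0.47); 3−1 = (235, -185, +7.05).
Determinant of the coordinate differences = (-80)·(-185) − 235·(-115) = 41825.
∂h/∂x = [(+0.47)·(-185) − (+7.05)·(-115)] / 41825 = +0.01731
∂h/∂y = [(-80)·(+7.05) − 235·(+0.47)] / 41825 = -0.01613
h(435088, 3978334) = 166.57 + (+0.01731)·(175) + (-0.01613)·(25) = 166.57 +3.028 -0.403 = 169.195 m.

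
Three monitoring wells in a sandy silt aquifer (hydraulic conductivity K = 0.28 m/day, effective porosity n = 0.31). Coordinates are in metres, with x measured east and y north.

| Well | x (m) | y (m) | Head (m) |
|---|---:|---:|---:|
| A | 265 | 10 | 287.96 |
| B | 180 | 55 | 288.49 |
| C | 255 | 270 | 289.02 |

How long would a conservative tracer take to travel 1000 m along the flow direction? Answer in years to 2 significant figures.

530 years

With h = a·x + b·y + c and A as origin, the differences give:
  (-85)·a + 45·b = +0.53
  (-10)·a + 260·b = +1.06
Eliminate b (×260 and ×45, subtract): -21650·a = 90.100 → a = ∂h/∂x = -0.004162
Back-substitute: b = ∂h/∂y = +0.003917.
|∇h| = √(-0.004162² + 0.003917²) = 0.005715
Seepage velocity v = K·i/n = 0.28 × 0.005715 / 0.31 = 0.005162 m/day.
t = 1000 / 0.005162 = 1.937e+05 days = 530 years.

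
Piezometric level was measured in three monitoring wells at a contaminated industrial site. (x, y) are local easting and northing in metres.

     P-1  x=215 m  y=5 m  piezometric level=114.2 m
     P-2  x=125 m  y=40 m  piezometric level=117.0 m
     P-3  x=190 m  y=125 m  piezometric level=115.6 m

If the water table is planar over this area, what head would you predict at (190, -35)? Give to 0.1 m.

114.7 m

Taking P-1 as reference: P-2−P-1 = (-90, 35, +2.8); P-3−P-1 = (-25, 120, +1.4).
Determinant of the coordinate differences = (-90)·120 − (-25)·35 = -9925.
∂h/∂x = [(+2.8)·120 − (+1.4)·35] / -9925 = -0.02892
∂h/∂y = [(-90)·(+1.4) − (-25)·(+2.8)] / -9925 = +0.005642
h(190, -35) = 114.2 + (-0.02892)·(-25) + (+0.005642)·(-40) = 114.2 +0.723 -0.226 = 114.697 m.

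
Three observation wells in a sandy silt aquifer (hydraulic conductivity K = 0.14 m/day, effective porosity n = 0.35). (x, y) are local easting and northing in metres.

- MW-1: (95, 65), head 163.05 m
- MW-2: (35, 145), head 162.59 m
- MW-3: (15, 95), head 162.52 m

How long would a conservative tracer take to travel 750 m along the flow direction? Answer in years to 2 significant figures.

810 years

Three-point gradient (reference MW-1): Δ to MW-2 = (-60, 80, -0.46), Δ to MW-3 = (-80, 30, -0.53).
∂h/∂x = +0.006217, ∂h/∂y = -0.001087 (det = 4600).
|∇h| = √(0.006217² + -0.001087²) = 0.006311
Seepage velocity v = K·i/n = 0.14 × 0.006311 / 0.35 = 0.002524 m/day.
t = 750 / 0.002524 = 2.971e+05 days = 813 years.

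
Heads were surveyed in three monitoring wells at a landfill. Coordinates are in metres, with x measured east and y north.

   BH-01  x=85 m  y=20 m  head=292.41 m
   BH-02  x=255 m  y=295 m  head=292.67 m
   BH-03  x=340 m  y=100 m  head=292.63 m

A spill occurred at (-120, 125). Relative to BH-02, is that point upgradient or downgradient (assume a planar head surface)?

With h = a·x + b·y + c and BH-01 as origin, the differences give:
  170·a + 275·b = +0.26
  255·a + 80·b = +0.22
Eliminate b (×80 and ×275, subtract): -56525·a = -39.700 → a = ∂h/∂x = +0.0007023
Back-substitute: b = ∂h/∂y = +0.0005113.
Head at (-120, 125) = 292.41 + (+0.0007023)·(-205) + (+0.0005113)·(105) = 292.32 m.
That is lower than the 292.67 m at BH-02, so the point is downgradient.

downgradient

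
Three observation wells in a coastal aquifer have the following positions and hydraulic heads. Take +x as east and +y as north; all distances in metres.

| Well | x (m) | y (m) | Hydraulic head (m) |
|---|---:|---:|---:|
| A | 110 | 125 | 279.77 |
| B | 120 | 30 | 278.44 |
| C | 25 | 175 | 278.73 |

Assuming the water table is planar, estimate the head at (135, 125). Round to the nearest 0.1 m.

280.3 m

With h = a·x + b·y + c and A as origin, the differences give:
  10·a + (-95)·b = -1.33
  (-85)·a + 50·b = -1.04
Eliminate b (×50 and ×(-95), subtract): -7575·a = -165.300 → a = ∂h/∂x = +0.02182
Back-substitute: b = ∂h/∂y = +0.01630.
h(135, 125) = 279.77 + (+0.02182)·(25) + (+0.01630)·(0) = 279.77 +0.546 +0.000 = 280.316 m.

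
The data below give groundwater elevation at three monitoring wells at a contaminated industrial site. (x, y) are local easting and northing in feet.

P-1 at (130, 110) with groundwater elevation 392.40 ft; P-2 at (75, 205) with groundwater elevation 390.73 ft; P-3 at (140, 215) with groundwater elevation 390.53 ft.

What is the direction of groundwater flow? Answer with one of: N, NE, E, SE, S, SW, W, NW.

N

Differences from P-1: to P-2 (Δx, Δy, Δh) = (-55, 95, -1.67); to P-3 = (10, 105, -1.87).
Solve a·Δx + b·Δy = Δh: det = (-55)·105 − 10·95 = -6725.
∂h/∂x = [(-1.67)·105 − (-1.87)·95] / -6725 = -0.0003420
∂h/∂y = [(-55)·(-1.87) − 10·(-1.67)] / -6725 = -0.01778
Flow = −∇h = (+0.0003420 east, +0.01778 north), which points north.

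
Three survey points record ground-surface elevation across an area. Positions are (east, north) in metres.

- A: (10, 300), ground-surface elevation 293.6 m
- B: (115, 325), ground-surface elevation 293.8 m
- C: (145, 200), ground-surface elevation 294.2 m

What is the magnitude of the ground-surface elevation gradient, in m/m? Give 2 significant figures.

Differences from A: to B (Δx, Δy, Δh) = (105, 25, +0.2); to C = (135, -100, +0.6).
Determinant of the coordinate differences = 105·(-100) − 135·25 = -13875.
∂z/∂x = [(+0.2)·(-100) − (+0.6)·25] / -13875 = +0.002523
∂z/∂y = [105·(+0.6) − 135·(+0.2)] / -13875 = -0.002595
|∇f| = √(0.002523² + -0.002595²) = 0.003619 m/m

0.0036 m/m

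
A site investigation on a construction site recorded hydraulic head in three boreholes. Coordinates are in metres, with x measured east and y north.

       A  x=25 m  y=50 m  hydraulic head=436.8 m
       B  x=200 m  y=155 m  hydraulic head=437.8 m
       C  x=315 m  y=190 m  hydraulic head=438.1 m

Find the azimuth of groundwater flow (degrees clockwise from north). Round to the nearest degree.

177°

Differences from A: to B (Δx, Δy, Δh) = (175, 105, +1.0); to C = (290, 140, +1.3).
Solve a·Δx + b·Δy = Δh: det = 175·140 − 290·105 = -5950.
∂h/∂x = [(+1.0)·140 − (+1.3)·105] / -5950 = -0.0005882
∂h/∂y = [175·(+1.3) − 290·(+1.0)] / -5950 = +0.01050
Flow direction (−∇h) has components (+0.0005882 E, -0.01050 N).
Azimuth = atan2(E, N) = atan2(+0.0005882, -0.01050) = 176.8° ≈ 177°.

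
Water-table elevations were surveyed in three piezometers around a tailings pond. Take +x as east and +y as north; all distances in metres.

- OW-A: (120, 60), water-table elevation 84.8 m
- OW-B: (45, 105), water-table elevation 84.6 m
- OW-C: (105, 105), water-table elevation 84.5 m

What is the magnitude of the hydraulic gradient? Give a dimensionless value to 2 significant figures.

Differences from OW-A: to OW-B (Δx, Δy, Δh) = (-75, 45, -0.2); to OW-C = (-15, 45, -0.3).
Determinant of the coordinate differences = (-75)·45 − (-15)·45 = -2700.
∂h/∂x = [(-0.2)·45 − (-0.3)·45] / -2700 = -0.001667
∂h/∂y = [(-75)·(-0.3) − (-15)·(-0.2)] / -2700 = -0.007222
|∇h| = √(-0.001667² + -0.007222²) = 0.007412

0.0074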